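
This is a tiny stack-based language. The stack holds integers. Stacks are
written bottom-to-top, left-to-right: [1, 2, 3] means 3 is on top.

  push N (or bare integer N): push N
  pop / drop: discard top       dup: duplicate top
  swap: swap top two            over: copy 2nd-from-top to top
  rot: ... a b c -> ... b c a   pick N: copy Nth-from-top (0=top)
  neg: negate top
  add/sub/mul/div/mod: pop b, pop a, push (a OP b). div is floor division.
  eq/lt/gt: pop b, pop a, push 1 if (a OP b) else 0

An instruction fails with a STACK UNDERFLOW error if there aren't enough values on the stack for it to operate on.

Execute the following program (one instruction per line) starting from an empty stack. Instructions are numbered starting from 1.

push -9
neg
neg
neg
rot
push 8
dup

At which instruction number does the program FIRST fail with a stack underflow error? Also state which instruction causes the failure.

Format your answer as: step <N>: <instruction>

Answer: step 5: rot

Derivation:
Step 1 ('push -9'): stack = [-9], depth = 1
Step 2 ('neg'): stack = [9], depth = 1
Step 3 ('neg'): stack = [-9], depth = 1
Step 4 ('neg'): stack = [9], depth = 1
Step 5 ('rot'): needs 3 value(s) but depth is 1 — STACK UNDERFLOW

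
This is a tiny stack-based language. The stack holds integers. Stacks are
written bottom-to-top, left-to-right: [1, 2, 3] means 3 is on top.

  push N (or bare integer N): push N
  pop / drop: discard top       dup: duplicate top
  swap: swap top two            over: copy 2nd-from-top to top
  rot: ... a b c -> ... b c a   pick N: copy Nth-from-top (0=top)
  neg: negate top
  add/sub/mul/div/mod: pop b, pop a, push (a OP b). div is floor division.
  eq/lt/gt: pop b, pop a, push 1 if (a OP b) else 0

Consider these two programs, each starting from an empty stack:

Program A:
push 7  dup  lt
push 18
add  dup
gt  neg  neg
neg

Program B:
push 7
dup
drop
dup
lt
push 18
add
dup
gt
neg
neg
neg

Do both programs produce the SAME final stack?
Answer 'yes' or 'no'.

Program A trace:
  After 'push 7': [7]
  After 'dup': [7, 7]
  After 'lt': [0]
  After 'push 18': [0, 18]
  After 'add': [18]
  After 'dup': [18, 18]
  After 'gt': [0]
  After 'neg': [0]
  After 'neg': [0]
  After 'neg': [0]
Program A final stack: [0]

Program B trace:
  After 'push 7': [7]
  After 'dup': [7, 7]
  After 'drop': [7]
  After 'dup': [7, 7]
  After 'lt': [0]
  After 'push 18': [0, 18]
  After 'add': [18]
  After 'dup': [18, 18]
  After 'gt': [0]
  After 'neg': [0]
  After 'neg': [0]
  After 'neg': [0]
Program B final stack: [0]
Same: yes

Answer: yes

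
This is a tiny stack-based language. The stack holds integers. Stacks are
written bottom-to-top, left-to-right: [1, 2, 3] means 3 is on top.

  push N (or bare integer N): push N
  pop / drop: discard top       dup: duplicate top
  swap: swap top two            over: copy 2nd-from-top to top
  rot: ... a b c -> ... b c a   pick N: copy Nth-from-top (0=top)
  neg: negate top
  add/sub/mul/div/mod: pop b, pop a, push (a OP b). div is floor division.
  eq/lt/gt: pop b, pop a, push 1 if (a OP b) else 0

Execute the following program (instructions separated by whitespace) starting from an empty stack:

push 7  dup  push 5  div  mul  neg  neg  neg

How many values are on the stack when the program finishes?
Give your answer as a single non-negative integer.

Answer: 1

Derivation:
After 'push 7': stack = [7] (depth 1)
After 'dup': stack = [7, 7] (depth 2)
After 'push 5': stack = [7, 7, 5] (depth 3)
After 'div': stack = [7, 1] (depth 2)
After 'mul': stack = [7] (depth 1)
After 'neg': stack = [-7] (depth 1)
After 'neg': stack = [7] (depth 1)
After 'neg': stack = [-7] (depth 1)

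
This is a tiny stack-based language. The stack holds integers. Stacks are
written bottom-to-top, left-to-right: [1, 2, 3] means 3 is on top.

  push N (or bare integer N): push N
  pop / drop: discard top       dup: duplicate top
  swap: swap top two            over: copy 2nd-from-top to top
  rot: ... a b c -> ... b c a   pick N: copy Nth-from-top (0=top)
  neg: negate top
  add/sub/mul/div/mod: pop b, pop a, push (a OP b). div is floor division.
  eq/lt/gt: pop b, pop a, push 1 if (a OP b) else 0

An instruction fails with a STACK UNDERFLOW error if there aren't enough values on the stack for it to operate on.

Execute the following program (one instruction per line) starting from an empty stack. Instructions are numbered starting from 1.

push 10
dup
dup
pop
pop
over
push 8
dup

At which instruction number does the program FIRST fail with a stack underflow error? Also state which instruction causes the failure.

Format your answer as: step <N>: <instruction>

Step 1 ('push 10'): stack = [10], depth = 1
Step 2 ('dup'): stack = [10, 10], depth = 2
Step 3 ('dup'): stack = [10, 10, 10], depth = 3
Step 4 ('pop'): stack = [10, 10], depth = 2
Step 5 ('pop'): stack = [10], depth = 1
Step 6 ('over'): needs 2 value(s) but depth is 1 — STACK UNDERFLOW

Answer: step 6: over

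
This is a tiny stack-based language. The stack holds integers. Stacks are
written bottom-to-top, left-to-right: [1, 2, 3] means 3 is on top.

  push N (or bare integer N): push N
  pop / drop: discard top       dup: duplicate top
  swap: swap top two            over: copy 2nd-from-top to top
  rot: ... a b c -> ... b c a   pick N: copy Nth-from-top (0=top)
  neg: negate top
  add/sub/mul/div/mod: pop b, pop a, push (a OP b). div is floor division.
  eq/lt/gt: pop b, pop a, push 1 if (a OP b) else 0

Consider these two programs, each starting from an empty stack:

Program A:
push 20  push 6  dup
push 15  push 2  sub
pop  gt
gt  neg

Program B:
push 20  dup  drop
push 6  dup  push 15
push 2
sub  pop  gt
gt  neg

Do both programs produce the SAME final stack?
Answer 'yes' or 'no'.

Answer: yes

Derivation:
Program A trace:
  After 'push 20': [20]
  After 'push 6': [20, 6]
  After 'dup': [20, 6, 6]
  After 'push 15': [20, 6, 6, 15]
  After 'push 2': [20, 6, 6, 15, 2]
  After 'sub': [20, 6, 6, 13]
  After 'pop': [20, 6, 6]
  After 'gt': [20, 0]
  After 'gt': [1]
  After 'neg': [-1]
Program A final stack: [-1]

Program B trace:
  After 'push 20': [20]
  After 'dup': [20, 20]
  After 'drop': [20]
  After 'push 6': [20, 6]
  After 'dup': [20, 6, 6]
  After 'push 15': [20, 6, 6, 15]
  After 'push 2': [20, 6, 6, 15, 2]
  After 'sub': [20, 6, 6, 13]
  After 'pop': [20, 6, 6]
  After 'gt': [20, 0]
  After 'gt': [1]
  After 'neg': [-1]
Program B final stack: [-1]
Same: yes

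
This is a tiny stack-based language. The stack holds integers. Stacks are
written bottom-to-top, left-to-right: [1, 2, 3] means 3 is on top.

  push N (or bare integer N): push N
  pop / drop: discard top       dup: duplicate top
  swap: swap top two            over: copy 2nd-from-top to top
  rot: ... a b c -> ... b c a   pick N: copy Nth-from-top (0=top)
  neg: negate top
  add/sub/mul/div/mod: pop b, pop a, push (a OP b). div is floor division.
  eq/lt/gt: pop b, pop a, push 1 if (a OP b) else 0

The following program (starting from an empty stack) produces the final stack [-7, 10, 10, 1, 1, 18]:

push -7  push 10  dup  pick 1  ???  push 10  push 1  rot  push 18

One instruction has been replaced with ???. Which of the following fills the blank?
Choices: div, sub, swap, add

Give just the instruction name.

Stack before ???: [-7, 10, 10, 10]
Stack after ???:  [-7, 10, 1]
Checking each choice:
  div: MATCH
  sub: produces [-7, 10, 10, 1, 0, 18]
  swap: produces [-7, 10, 10, 10, 1, 10, 18]
  add: produces [-7, 10, 10, 1, 20, 18]


Answer: div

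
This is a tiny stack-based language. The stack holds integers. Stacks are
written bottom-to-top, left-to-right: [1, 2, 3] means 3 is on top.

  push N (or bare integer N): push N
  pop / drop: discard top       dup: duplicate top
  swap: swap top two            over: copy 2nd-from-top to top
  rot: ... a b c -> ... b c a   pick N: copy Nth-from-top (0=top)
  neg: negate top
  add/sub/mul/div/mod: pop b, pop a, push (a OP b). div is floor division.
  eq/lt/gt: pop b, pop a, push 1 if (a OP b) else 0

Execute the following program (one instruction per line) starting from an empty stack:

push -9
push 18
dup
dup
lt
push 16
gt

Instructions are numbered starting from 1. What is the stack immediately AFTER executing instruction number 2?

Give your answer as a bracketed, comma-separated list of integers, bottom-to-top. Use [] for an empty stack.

Answer: [-9, 18]

Derivation:
Step 1 ('push -9'): [-9]
Step 2 ('push 18'): [-9, 18]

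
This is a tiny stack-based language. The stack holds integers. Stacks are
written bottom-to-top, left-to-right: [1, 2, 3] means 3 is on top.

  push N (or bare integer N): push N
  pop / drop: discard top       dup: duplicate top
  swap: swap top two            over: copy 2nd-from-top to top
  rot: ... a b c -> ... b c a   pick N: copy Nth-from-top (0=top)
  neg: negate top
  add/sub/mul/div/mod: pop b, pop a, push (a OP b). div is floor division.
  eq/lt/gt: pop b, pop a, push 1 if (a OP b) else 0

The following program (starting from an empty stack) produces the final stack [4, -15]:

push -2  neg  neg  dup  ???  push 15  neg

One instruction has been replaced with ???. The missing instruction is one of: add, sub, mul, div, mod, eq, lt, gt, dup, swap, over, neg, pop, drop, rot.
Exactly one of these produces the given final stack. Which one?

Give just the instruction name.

Stack before ???: [-2, -2]
Stack after ???:  [4]
The instruction that transforms [-2, -2] -> [4] is: mul

Answer: mul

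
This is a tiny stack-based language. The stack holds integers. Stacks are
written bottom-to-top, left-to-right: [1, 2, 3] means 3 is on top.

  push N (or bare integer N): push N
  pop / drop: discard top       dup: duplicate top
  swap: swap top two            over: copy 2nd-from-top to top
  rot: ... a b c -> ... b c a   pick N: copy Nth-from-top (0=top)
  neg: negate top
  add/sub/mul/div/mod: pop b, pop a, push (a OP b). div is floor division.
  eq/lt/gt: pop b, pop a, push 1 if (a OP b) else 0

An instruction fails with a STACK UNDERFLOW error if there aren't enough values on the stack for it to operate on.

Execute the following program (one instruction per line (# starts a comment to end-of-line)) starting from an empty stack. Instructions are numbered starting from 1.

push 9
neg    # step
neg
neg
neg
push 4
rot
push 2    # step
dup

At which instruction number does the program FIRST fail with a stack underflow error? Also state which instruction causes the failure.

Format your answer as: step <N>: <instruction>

Step 1 ('push 9'): stack = [9], depth = 1
Step 2 ('neg'): stack = [-9], depth = 1
Step 3 ('neg'): stack = [9], depth = 1
Step 4 ('neg'): stack = [-9], depth = 1
Step 5 ('neg'): stack = [9], depth = 1
Step 6 ('push 4'): stack = [9, 4], depth = 2
Step 7 ('rot'): needs 3 value(s) but depth is 2 — STACK UNDERFLOW

Answer: step 7: rot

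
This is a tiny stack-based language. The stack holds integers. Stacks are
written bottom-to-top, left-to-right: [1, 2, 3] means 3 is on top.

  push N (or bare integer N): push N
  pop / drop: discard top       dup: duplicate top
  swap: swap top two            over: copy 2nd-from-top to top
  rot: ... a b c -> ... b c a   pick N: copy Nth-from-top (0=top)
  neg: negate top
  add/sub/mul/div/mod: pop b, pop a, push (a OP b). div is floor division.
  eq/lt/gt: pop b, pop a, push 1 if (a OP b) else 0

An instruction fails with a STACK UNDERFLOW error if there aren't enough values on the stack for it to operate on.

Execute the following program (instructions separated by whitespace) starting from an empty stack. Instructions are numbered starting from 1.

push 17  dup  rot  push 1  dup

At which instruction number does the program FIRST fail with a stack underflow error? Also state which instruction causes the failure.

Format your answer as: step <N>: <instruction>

Step 1 ('push 17'): stack = [17], depth = 1
Step 2 ('dup'): stack = [17, 17], depth = 2
Step 3 ('rot'): needs 3 value(s) but depth is 2 — STACK UNDERFLOW

Answer: step 3: rot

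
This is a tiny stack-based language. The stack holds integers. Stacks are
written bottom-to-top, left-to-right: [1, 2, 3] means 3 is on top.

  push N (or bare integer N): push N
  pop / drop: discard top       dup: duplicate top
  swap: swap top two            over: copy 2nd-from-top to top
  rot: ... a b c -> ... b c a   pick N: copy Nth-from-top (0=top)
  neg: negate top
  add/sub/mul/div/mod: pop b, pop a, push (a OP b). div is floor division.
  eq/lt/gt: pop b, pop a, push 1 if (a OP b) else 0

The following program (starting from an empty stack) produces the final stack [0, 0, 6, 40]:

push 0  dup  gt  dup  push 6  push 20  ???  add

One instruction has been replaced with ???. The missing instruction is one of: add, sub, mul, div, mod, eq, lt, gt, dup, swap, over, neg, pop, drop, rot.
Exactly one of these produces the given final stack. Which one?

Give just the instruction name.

Answer: dup

Derivation:
Stack before ???: [0, 0, 6, 20]
Stack after ???:  [0, 0, 6, 20, 20]
The instruction that transforms [0, 0, 6, 20] -> [0, 0, 6, 20, 20] is: dup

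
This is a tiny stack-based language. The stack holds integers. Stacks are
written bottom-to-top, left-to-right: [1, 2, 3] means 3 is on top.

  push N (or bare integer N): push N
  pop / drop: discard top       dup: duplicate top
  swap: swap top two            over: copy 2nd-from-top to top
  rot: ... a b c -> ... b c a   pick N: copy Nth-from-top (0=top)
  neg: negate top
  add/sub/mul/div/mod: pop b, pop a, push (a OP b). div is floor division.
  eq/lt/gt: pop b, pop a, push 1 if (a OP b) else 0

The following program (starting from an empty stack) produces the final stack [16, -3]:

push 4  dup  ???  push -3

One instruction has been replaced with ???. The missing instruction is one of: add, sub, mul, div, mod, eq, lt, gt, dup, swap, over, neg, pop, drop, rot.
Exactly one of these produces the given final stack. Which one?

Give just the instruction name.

Answer: mul

Derivation:
Stack before ???: [4, 4]
Stack after ???:  [16]
The instruction that transforms [4, 4] -> [16] is: mul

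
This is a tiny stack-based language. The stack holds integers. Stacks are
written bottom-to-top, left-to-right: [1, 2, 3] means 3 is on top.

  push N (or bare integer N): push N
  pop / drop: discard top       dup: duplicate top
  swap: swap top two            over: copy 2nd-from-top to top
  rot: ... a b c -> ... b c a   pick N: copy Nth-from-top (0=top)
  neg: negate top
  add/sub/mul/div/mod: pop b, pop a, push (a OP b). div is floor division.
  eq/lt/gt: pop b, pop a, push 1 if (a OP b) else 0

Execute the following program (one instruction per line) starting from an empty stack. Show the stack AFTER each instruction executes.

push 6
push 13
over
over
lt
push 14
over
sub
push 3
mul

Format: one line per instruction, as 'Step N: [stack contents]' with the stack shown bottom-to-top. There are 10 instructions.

Step 1: [6]
Step 2: [6, 13]
Step 3: [6, 13, 6]
Step 4: [6, 13, 6, 13]
Step 5: [6, 13, 1]
Step 6: [6, 13, 1, 14]
Step 7: [6, 13, 1, 14, 1]
Step 8: [6, 13, 1, 13]
Step 9: [6, 13, 1, 13, 3]
Step 10: [6, 13, 1, 39]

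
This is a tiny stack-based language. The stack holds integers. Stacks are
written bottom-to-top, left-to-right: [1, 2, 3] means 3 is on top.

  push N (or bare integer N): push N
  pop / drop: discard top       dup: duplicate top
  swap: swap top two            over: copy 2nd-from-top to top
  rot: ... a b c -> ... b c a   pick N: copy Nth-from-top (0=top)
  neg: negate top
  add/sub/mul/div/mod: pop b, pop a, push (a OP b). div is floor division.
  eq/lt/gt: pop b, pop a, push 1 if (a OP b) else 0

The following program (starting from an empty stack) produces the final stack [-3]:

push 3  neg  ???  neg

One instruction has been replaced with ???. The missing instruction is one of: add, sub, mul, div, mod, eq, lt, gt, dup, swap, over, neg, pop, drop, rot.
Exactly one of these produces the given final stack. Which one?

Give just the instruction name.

Stack before ???: [-3]
Stack after ???:  [3]
The instruction that transforms [-3] -> [3] is: neg

Answer: neg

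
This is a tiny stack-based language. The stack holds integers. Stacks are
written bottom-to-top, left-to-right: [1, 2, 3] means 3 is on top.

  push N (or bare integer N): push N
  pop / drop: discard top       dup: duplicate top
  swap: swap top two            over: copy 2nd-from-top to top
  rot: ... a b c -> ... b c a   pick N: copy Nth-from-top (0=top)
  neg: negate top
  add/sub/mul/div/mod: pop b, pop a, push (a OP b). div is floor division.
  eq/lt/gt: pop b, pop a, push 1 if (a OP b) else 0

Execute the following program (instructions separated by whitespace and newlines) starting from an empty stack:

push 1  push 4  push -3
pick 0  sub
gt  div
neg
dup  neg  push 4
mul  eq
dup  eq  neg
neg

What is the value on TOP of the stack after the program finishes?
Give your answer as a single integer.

Answer: 1

Derivation:
After 'push 1': [1]
After 'push 4': [1, 4]
After 'push -3': [1, 4, -3]
After 'pick 0': [1, 4, -3, -3]
After 'sub': [1, 4, 0]
After 'gt': [1, 1]
After 'div': [1]
After 'neg': [-1]
After 'dup': [-1, -1]
After 'neg': [-1, 1]
After 'push 4': [-1, 1, 4]
After 'mul': [-1, 4]
After 'eq': [0]
After 'dup': [0, 0]
After 'eq': [1]
After 'neg': [-1]
After 'neg': [1]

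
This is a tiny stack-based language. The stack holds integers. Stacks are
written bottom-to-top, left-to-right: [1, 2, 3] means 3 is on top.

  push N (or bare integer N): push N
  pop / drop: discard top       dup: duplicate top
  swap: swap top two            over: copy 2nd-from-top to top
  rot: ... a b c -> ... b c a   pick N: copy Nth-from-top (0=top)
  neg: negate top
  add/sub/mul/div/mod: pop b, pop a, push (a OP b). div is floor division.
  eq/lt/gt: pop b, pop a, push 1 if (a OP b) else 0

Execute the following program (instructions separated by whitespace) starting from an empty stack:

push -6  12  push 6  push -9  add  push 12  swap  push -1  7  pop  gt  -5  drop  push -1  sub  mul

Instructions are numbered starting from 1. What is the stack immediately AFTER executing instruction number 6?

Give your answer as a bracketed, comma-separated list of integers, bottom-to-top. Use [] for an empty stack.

Step 1 ('push -6'): [-6]
Step 2 ('12'): [-6, 12]
Step 3 ('push 6'): [-6, 12, 6]
Step 4 ('push -9'): [-6, 12, 6, -9]
Step 5 ('add'): [-6, 12, -3]
Step 6 ('push 12'): [-6, 12, -3, 12]

Answer: [-6, 12, -3, 12]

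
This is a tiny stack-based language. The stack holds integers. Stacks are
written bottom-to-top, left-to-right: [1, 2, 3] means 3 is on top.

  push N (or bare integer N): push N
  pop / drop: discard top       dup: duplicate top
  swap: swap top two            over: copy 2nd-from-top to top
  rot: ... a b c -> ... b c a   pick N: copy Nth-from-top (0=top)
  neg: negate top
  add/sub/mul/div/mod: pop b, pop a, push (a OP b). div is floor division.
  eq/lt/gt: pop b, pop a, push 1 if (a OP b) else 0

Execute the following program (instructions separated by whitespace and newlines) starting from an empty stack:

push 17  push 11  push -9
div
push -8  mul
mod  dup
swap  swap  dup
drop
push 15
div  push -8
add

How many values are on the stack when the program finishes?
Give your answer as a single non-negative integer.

After 'push 17': stack = [17] (depth 1)
After 'push 11': stack = [17, 11] (depth 2)
After 'push -9': stack = [17, 11, -9] (depth 3)
After 'div': stack = [17, -2] (depth 2)
After 'push -8': stack = [17, -2, -8] (depth 3)
After 'mul': stack = [17, 16] (depth 2)
After 'mod': stack = [1] (depth 1)
After 'dup': stack = [1, 1] (depth 2)
After 'swap': stack = [1, 1] (depth 2)
After 'swap': stack = [1, 1] (depth 2)
After 'dup': stack = [1, 1, 1] (depth 3)
After 'drop': stack = [1, 1] (depth 2)
After 'push 15': stack = [1, 1, 15] (depth 3)
After 'div': stack = [1, 0] (depth 2)
After 'push -8': stack = [1, 0, -8] (depth 3)
After 'add': stack = [1, -8] (depth 2)

Answer: 2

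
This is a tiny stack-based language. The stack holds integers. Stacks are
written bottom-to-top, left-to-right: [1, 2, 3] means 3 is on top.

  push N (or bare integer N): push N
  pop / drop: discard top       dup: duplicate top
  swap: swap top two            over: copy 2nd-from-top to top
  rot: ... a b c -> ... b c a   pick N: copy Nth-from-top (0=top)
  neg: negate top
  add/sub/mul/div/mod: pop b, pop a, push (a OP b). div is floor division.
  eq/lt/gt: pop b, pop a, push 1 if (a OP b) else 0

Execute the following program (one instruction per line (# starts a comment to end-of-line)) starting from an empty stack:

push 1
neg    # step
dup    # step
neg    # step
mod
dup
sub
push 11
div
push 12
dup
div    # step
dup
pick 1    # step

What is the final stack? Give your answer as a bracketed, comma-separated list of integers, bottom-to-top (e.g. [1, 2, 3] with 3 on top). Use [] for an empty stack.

Answer: [0, 1, 1, 1]

Derivation:
After 'push 1': [1]
After 'neg': [-1]
After 'dup': [-1, -1]
After 'neg': [-1, 1]
After 'mod': [0]
After 'dup': [0, 0]
After 'sub': [0]
After 'push 11': [0, 11]
After 'div': [0]
After 'push 12': [0, 12]
After 'dup': [0, 12, 12]
After 'div': [0, 1]
After 'dup': [0, 1, 1]
After 'pick 1': [0, 1, 1, 1]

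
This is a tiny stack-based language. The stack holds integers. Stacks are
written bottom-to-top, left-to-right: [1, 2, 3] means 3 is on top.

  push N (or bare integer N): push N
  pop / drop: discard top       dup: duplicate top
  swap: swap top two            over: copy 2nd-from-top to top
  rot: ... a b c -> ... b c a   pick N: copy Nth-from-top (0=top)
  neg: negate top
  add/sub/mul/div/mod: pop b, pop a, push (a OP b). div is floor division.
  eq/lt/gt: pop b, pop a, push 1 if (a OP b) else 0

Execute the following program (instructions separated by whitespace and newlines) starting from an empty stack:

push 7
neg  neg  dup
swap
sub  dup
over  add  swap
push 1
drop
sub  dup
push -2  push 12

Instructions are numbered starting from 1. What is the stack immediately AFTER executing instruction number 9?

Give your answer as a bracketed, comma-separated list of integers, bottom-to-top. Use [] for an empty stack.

Answer: [0, 0]

Derivation:
Step 1 ('push 7'): [7]
Step 2 ('neg'): [-7]
Step 3 ('neg'): [7]
Step 4 ('dup'): [7, 7]
Step 5 ('swap'): [7, 7]
Step 6 ('sub'): [0]
Step 7 ('dup'): [0, 0]
Step 8 ('over'): [0, 0, 0]
Step 9 ('add'): [0, 0]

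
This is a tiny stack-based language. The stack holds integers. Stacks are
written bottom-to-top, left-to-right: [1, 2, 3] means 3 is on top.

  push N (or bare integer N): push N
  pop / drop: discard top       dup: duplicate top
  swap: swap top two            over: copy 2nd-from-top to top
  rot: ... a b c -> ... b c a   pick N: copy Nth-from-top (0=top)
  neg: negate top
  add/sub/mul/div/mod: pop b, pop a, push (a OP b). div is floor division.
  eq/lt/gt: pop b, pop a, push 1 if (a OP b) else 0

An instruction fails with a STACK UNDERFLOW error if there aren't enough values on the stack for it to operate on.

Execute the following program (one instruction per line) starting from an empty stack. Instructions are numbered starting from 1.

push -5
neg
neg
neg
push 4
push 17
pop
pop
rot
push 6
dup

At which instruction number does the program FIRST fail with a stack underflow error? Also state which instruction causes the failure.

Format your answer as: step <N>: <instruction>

Step 1 ('push -5'): stack = [-5], depth = 1
Step 2 ('neg'): stack = [5], depth = 1
Step 3 ('neg'): stack = [-5], depth = 1
Step 4 ('neg'): stack = [5], depth = 1
Step 5 ('push 4'): stack = [5, 4], depth = 2
Step 6 ('push 17'): stack = [5, 4, 17], depth = 3
Step 7 ('pop'): stack = [5, 4], depth = 2
Step 8 ('pop'): stack = [5], depth = 1
Step 9 ('rot'): needs 3 value(s) but depth is 1 — STACK UNDERFLOW

Answer: step 9: rot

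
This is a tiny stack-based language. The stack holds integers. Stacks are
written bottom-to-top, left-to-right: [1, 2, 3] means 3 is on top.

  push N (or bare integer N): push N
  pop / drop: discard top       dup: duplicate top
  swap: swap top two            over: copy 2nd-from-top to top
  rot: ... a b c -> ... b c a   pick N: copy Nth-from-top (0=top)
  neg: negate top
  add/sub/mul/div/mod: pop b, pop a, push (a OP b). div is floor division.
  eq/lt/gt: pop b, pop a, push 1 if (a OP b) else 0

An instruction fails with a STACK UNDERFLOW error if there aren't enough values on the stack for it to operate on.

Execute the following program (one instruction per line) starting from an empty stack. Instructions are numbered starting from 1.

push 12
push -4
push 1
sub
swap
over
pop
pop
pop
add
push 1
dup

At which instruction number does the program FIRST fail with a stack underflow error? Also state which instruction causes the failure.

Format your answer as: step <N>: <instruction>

Step 1 ('push 12'): stack = [12], depth = 1
Step 2 ('push -4'): stack = [12, -4], depth = 2
Step 3 ('push 1'): stack = [12, -4, 1], depth = 3
Step 4 ('sub'): stack = [12, -5], depth = 2
Step 5 ('swap'): stack = [-5, 12], depth = 2
Step 6 ('over'): stack = [-5, 12, -5], depth = 3
Step 7 ('pop'): stack = [-5, 12], depth = 2
Step 8 ('pop'): stack = [-5], depth = 1
Step 9 ('pop'): stack = [], depth = 0
Step 10 ('add'): needs 2 value(s) but depth is 0 — STACK UNDERFLOW

Answer: step 10: add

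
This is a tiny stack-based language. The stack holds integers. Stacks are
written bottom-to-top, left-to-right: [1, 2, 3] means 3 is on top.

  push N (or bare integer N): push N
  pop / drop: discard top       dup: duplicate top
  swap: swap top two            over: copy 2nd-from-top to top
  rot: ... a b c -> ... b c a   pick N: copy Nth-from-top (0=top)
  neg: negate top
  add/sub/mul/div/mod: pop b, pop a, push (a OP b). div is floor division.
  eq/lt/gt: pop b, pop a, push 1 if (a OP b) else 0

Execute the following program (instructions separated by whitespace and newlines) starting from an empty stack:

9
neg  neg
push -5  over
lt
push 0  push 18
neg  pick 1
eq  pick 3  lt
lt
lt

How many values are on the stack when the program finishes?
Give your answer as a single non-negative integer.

Answer: 2

Derivation:
After 'push 9': stack = [9] (depth 1)
After 'neg': stack = [-9] (depth 1)
After 'neg': stack = [9] (depth 1)
After 'push -5': stack = [9, -5] (depth 2)
After 'over': stack = [9, -5, 9] (depth 3)
After 'lt': stack = [9, 1] (depth 2)
After 'push 0': stack = [9, 1, 0] (depth 3)
After 'push 18': stack = [9, 1, 0, 18] (depth 4)
After 'neg': stack = [9, 1, 0, -18] (depth 4)
After 'pick 1': stack = [9, 1, 0, -18, 0] (depth 5)
After 'eq': stack = [9, 1, 0, 0] (depth 4)
After 'pick 3': stack = [9, 1, 0, 0, 9] (depth 5)
After 'lt': stack = [9, 1, 0, 1] (depth 4)
After 'lt': stack = [9, 1, 1] (depth 3)
After 'lt': stack = [9, 0] (depth 2)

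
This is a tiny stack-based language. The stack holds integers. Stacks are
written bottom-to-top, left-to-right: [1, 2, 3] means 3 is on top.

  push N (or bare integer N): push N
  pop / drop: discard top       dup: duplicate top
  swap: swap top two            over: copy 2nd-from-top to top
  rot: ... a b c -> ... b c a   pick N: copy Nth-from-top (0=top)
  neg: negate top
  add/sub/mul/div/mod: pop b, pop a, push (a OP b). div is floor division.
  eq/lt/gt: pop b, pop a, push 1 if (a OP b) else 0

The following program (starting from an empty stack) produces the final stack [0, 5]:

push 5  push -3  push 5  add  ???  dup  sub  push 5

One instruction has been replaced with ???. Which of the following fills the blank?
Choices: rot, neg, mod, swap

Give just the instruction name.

Stack before ???: [5, 2]
Stack after ???:  [1]
Checking each choice:
  rot: stack underflow (need 3, have 2)
  neg: produces [5, 0, 5]
  mod: MATCH
  swap: produces [2, 0, 5]


Answer: mod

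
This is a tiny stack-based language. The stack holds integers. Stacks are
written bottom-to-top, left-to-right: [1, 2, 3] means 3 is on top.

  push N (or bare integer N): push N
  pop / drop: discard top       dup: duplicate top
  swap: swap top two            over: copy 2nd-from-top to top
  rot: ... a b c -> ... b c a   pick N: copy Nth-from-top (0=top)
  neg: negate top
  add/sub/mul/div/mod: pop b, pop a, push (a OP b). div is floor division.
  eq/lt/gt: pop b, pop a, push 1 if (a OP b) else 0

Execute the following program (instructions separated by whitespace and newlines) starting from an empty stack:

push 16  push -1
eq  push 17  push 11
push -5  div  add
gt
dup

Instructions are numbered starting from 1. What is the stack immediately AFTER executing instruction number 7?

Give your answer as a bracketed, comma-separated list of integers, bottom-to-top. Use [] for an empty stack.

Step 1 ('push 16'): [16]
Step 2 ('push -1'): [16, -1]
Step 3 ('eq'): [0]
Step 4 ('push 17'): [0, 17]
Step 5 ('push 11'): [0, 17, 11]
Step 6 ('push -5'): [0, 17, 11, -5]
Step 7 ('div'): [0, 17, -3]

Answer: [0, 17, -3]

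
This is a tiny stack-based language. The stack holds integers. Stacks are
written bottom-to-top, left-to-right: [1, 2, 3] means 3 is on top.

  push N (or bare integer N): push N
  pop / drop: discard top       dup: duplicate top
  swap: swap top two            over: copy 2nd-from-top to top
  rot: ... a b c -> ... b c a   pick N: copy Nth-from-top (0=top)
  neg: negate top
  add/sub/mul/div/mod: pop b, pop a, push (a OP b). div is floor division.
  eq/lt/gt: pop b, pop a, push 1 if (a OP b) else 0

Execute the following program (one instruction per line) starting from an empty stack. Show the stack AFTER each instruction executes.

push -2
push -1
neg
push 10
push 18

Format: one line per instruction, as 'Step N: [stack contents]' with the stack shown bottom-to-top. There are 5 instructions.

Step 1: [-2]
Step 2: [-2, -1]
Step 3: [-2, 1]
Step 4: [-2, 1, 10]
Step 5: [-2, 1, 10, 18]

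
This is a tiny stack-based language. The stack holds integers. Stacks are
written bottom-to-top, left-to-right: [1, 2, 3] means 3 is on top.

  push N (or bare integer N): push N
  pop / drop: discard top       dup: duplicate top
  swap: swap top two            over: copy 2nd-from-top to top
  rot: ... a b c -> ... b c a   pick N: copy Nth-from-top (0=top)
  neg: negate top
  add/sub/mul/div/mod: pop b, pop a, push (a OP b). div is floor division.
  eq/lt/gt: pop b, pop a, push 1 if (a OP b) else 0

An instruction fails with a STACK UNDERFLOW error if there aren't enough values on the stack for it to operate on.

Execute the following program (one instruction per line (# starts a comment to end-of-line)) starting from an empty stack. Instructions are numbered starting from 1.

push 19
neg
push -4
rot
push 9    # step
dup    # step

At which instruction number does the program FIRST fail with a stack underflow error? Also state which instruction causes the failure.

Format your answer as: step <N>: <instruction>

Answer: step 4: rot

Derivation:
Step 1 ('push 19'): stack = [19], depth = 1
Step 2 ('neg'): stack = [-19], depth = 1
Step 3 ('push -4'): stack = [-19, -4], depth = 2
Step 4 ('rot'): needs 3 value(s) but depth is 2 — STACK UNDERFLOW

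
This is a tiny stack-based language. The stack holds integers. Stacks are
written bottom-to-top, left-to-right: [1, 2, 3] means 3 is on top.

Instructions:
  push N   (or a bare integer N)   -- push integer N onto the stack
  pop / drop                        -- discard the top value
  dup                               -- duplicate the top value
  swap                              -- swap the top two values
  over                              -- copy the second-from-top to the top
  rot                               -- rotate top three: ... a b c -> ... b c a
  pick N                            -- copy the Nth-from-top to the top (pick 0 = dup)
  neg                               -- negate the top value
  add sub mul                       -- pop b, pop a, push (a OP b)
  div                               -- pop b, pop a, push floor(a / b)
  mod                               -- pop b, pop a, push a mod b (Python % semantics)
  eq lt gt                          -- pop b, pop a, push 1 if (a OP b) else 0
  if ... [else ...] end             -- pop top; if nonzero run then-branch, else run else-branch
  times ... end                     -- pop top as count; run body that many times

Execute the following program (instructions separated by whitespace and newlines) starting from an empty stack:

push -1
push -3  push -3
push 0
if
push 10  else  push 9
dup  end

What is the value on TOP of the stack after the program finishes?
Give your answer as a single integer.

After 'push -1': [-1]
After 'push -3': [-1, -3]
After 'push -3': [-1, -3, -3]
After 'push 0': [-1, -3, -3, 0]
After 'if': [-1, -3, -3]
After 'push 9': [-1, -3, -3, 9]
After 'dup': [-1, -3, -3, 9, 9]

Answer: 9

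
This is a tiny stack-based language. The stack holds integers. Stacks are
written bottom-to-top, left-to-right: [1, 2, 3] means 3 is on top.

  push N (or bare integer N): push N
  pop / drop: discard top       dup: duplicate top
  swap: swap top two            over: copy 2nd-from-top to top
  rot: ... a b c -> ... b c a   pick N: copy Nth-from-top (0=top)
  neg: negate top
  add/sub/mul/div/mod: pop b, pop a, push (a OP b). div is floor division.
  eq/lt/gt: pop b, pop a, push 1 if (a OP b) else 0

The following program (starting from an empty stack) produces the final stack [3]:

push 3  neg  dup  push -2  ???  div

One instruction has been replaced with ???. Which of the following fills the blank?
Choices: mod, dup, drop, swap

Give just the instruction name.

Stack before ???: [-3, -3, -2]
Stack after ???:  [-3, -1]
Checking each choice:
  mod: MATCH
  dup: produces [-3, -3, 1]
  drop: produces [1]
  swap: produces [-3, 0]


Answer: mod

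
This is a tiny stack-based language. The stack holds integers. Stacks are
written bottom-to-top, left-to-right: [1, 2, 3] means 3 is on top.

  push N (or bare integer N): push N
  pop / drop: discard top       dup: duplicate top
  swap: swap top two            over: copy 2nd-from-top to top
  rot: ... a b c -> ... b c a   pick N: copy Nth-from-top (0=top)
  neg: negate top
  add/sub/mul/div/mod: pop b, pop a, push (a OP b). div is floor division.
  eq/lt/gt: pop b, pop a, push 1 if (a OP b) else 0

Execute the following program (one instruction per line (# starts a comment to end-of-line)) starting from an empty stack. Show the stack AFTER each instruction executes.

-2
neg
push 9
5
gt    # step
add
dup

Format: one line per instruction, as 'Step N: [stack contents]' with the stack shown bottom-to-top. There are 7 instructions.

Step 1: [-2]
Step 2: [2]
Step 3: [2, 9]
Step 4: [2, 9, 5]
Step 5: [2, 1]
Step 6: [3]
Step 7: [3, 3]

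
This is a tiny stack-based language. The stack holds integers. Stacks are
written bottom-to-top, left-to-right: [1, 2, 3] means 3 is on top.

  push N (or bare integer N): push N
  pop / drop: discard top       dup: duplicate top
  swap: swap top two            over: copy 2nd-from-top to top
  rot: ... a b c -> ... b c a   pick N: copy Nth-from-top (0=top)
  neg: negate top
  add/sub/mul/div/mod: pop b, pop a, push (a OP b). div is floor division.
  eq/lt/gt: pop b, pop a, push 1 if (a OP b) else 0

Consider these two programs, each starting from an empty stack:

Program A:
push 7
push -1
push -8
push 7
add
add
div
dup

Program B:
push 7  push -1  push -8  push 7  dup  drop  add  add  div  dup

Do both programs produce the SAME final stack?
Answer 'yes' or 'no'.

Program A trace:
  After 'push 7': [7]
  After 'push -1': [7, -1]
  After 'push -8': [7, -1, -8]
  After 'push 7': [7, -1, -8, 7]
  After 'add': [7, -1, -1]
  After 'add': [7, -2]
  After 'div': [-4]
  After 'dup': [-4, -4]
Program A final stack: [-4, -4]

Program B trace:
  After 'push 7': [7]
  After 'push -1': [7, -1]
  After 'push -8': [7, -1, -8]
  After 'push 7': [7, -1, -8, 7]
  After 'dup': [7, -1, -8, 7, 7]
  After 'drop': [7, -1, -8, 7]
  After 'add': [7, -1, -1]
  After 'add': [7, -2]
  After 'div': [-4]
  After 'dup': [-4, -4]
Program B final stack: [-4, -4]
Same: yes

Answer: yes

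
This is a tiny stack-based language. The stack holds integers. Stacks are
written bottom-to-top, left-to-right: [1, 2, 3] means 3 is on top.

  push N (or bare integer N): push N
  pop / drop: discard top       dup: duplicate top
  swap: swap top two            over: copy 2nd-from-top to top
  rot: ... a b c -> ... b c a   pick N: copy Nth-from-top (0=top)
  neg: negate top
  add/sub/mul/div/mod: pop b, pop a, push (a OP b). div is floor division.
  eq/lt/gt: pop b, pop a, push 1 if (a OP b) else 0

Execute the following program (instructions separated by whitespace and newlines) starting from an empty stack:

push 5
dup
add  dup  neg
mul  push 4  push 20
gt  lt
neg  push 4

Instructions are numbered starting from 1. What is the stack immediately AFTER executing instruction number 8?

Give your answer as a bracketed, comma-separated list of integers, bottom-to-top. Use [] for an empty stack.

Step 1 ('push 5'): [5]
Step 2 ('dup'): [5, 5]
Step 3 ('add'): [10]
Step 4 ('dup'): [10, 10]
Step 5 ('neg'): [10, -10]
Step 6 ('mul'): [-100]
Step 7 ('push 4'): [-100, 4]
Step 8 ('push 20'): [-100, 4, 20]

Answer: [-100, 4, 20]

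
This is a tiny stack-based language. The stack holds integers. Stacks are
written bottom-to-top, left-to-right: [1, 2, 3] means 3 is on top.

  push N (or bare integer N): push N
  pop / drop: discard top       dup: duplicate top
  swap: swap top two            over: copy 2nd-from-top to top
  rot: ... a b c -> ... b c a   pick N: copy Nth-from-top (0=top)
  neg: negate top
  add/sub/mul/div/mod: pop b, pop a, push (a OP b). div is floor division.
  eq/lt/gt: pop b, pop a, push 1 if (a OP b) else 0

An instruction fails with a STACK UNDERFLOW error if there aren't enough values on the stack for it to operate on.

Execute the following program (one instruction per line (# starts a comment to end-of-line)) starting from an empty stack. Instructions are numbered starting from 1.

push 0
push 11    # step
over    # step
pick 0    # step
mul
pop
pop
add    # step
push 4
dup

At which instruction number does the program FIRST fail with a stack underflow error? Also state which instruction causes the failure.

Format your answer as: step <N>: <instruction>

Step 1 ('push 0'): stack = [0], depth = 1
Step 2 ('push 11'): stack = [0, 11], depth = 2
Step 3 ('over'): stack = [0, 11, 0], depth = 3
Step 4 ('pick 0'): stack = [0, 11, 0, 0], depth = 4
Step 5 ('mul'): stack = [0, 11, 0], depth = 3
Step 6 ('pop'): stack = [0, 11], depth = 2
Step 7 ('pop'): stack = [0], depth = 1
Step 8 ('add'): needs 2 value(s) but depth is 1 — STACK UNDERFLOW

Answer: step 8: add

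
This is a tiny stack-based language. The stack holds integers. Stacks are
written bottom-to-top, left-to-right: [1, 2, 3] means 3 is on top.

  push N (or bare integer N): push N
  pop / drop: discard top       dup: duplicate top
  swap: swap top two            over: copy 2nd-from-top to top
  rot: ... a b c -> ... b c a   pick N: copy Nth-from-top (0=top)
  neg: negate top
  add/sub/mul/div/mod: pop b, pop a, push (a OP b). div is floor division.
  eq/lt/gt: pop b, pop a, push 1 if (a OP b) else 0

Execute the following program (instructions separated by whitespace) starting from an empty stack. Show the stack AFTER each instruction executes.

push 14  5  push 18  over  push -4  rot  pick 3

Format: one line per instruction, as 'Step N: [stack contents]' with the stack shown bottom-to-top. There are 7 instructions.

Step 1: [14]
Step 2: [14, 5]
Step 3: [14, 5, 18]
Step 4: [14, 5, 18, 5]
Step 5: [14, 5, 18, 5, -4]
Step 6: [14, 5, 5, -4, 18]
Step 7: [14, 5, 5, -4, 18, 5]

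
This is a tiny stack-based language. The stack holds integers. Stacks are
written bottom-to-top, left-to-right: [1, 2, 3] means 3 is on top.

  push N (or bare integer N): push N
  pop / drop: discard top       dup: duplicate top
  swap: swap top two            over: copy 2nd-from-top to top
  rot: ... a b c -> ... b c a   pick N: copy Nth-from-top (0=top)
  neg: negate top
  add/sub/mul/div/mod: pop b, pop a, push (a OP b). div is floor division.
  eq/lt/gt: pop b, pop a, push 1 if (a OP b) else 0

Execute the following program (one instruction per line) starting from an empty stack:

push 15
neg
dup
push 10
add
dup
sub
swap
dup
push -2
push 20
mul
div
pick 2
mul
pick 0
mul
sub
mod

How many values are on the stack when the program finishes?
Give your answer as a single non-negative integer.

After 'push 15': stack = [15] (depth 1)
After 'neg': stack = [-15] (depth 1)
After 'dup': stack = [-15, -15] (depth 2)
After 'push 10': stack = [-15, -15, 10] (depth 3)
After 'add': stack = [-15, -5] (depth 2)
After 'dup': stack = [-15, -5, -5] (depth 3)
After 'sub': stack = [-15, 0] (depth 2)
After 'swap': stack = [0, -15] (depth 2)
After 'dup': stack = [0, -15, -15] (depth 3)
After 'push -2': stack = [0, -15, -15, -2] (depth 4)
After 'push 20': stack = [0, -15, -15, -2, 20] (depth 5)
After 'mul': stack = [0, -15, -15, -40] (depth 4)
After 'div': stack = [0, -15, 0] (depth 3)
After 'pick 2': stack = [0, -15, 0, 0] (depth 4)
After 'mul': stack = [0, -15, 0] (depth 3)
After 'pick 0': stack = [0, -15, 0, 0] (depth 4)
After 'mul': stack = [0, -15, 0] (depth 3)
After 'sub': stack = [0, -15] (depth 2)
After 'mod': stack = [0] (depth 1)

Answer: 1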